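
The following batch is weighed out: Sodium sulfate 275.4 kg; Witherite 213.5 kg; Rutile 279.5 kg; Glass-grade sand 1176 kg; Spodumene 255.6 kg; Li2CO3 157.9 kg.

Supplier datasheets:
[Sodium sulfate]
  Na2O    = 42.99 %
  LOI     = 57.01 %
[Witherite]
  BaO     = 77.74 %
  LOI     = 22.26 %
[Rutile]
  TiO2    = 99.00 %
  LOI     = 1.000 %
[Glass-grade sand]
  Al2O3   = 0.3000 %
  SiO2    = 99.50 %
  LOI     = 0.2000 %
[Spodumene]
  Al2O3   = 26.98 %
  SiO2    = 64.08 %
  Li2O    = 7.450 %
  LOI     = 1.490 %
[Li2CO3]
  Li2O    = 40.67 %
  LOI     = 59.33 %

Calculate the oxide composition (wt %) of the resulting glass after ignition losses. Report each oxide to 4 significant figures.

Glass mass = 2051 kg (batch 2358 − LOI 307.2).
Composition: Na2O 5.773%, TiO2 13.49%, Al2O3 3.535%, BaO 8.093%, SiO2 65.05%, Li2O 4.060%

In-progress results are displayed rounded to four significant figures within the worked lines — each numeric step carries exact precision at each step. Each reported number is rounded once only; derived quantities, which include six oxide percentages, LOI, the yield, glass mass, totals, are rebuilt in full precision, as given in question or answer, from the batch weights for 2051 kg of glass.
Oxide masses out of the charge:
  Na2O: 275.4·0.4299 = 118.4 kg
  TiO2: 279.5·0.9900 = 276.7 kg
  Al2O3: 1176·0.003000 + 255.6·0.2698 = 72.49 kg
  BaO: 213.5·0.7774 = 166.0 kg
  SiO2: 1176·0.9950 + 255.6·0.6408 = 1334 kg
  Li2O: 255.6·0.07450 + 157.9·0.4067 = 83.26 kg
LOI: 275.4·0.5701 + 213.5·0.2226 + 279.5·0.01000 + 1176·0.002000 + 255.6·0.01490 + 157.9·0.5933 = 307.2 kg
Glass mass = batch − LOI = 2358 − 307.2 = 2051 kg (the oxide masses sum to this)
each oxide over glass, ×100, is wt %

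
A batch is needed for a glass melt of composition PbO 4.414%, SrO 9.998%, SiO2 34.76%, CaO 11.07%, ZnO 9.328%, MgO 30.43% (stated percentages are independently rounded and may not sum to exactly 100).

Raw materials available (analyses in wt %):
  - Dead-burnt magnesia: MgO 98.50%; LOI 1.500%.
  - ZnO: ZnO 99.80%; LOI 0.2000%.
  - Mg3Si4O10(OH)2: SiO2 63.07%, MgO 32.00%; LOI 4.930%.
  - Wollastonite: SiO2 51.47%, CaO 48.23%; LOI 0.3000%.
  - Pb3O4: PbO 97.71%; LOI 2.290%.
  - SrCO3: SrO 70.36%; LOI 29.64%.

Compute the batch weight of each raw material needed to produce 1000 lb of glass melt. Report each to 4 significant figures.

All arithmetic carries full float precision end to end; in-progress results are shown, rounded to four significant digits, in the printout. Each reported result includes exactly one rounding — derived quantities are re-derived in exact precision (six oxide percentages, glass mass, the totals, yield, LOI) starting from the weights on 1000 lb of glass as given in the problem or answer text.
Target masses of each oxide per 1000 lb glass melt:
  PbO: 4.414% × 1000 = 44.14 lb
  SrO: 9.998% × 1000 = 99.98 lb
  SiO2: 34.76% × 1000 = 347.6 lb
  CaO: 11.07% × 1000 = 110.7 lb
  ZnO: 9.328% × 1000 = 93.28 lb
  MgO: 30.43% × 1000 = 304.3 lb
Checking each oxide sum on the weights just shown, for the quoted basis mass (sum by sum, the targets are met given rounding of the digits):
  PbO: 45.17·0.9771 = 44.14 lb (target 44.14 lb)
  SrO: 142.1·0.7036 = 99.98 lb (target 99.98 lb)
  SiO2: 363.8·0.6307 + 229.5·0.5147 = 347.6 lb (target 347.6 lb)
  CaO: 229.5·0.4823 = 110.7 lb (target 110.7 lb)
  ZnO: 93.47·0.9980 = 93.28 lb (target 93.28 lb)
  MgO: 190.7·0.9850 + 363.8·0.3200 = 304.3 lb (target 304.3 lb)
Glass-mass bookkeeping: total charge less LOI = 999.9 lb (per-oxide target masses sum to 1000 lb; stated basis 1000 lb — gaps are rounding artifacts).
Batch grand total — Σ batch = 1065 lb; the LOI term Σ batch·LOI equals 64.82 lb; the yield ratio, glass ÷ batch: 93.91%.

Batch per 1000 lb glass melt:
  Dead-burnt magnesia: 190.7 lb
  ZnO: 93.47 lb
  Mg3Si4O10(OH)2: 363.8 lb
  Wollastonite: 229.5 lb
  Pb3O4: 45.17 lb
  SrCO3: 142.1 lb
Total batch = 1065 lb; LOI loss = 64.82 lb; yield = 93.91%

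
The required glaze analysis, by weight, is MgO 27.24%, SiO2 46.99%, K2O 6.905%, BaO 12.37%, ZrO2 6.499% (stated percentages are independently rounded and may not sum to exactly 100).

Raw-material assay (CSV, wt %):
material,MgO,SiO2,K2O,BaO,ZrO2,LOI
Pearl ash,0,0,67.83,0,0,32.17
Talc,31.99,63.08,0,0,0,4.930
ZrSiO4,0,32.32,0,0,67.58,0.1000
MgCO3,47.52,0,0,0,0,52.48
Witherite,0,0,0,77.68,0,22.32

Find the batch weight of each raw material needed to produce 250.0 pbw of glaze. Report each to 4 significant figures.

Exact precision is maintained from start to finish. Intermediates are printed, rounded to four significant figures, alongside each step; each reported figure is rounded exactly once. All derived quantities are recomputed using the weight values for 250.0 pbw of glass at exact precision (net glass mass, the five compositions, LOI, the totals, the yield) as written in question or answer.
Per-oxide target masses for 250.0 pbw glaze:
  MgO: 27.24% × 250.0 = 68.10 pbw
  SiO2: 46.99% × 250.0 = 117.5 pbw
  K2O: 6.905% × 250.0 = 17.26 pbw
  BaO: 12.37% × 250.0 = 30.92 pbw
  ZrO2: 6.499% × 250.0 = 16.25 pbw
A balance pass over the oxides, from the weights as reported, per the basis as stated (every target is met by its sum up to rounding of the answer):
  MgO: 173.9·0.3199 + 26.23·0.4752 = 68.10 pbw (target 68.10 pbw)
  SiO2: 173.9·0.6308 + 24.04·0.3232 = 117.5 pbw (target 117.5 pbw)
  K2O: 25.45·0.6783 = 17.26 pbw (target 17.26 pbw)
  BaO: 39.81·0.7768 = 30.92 pbw (target 30.92 pbw)
  ZrO2: 24.04·0.6758 = 16.25 pbw (target 16.25 pbw)
Auditing the glass mass value: total batch − LOI = 250.0 pbw (the targets, summed, come to 250.0 pbw; basis as stated: 250.0 pbw — any gap is answer rounding).
Summing the batch: Σ batch = 289.4 pbw; Σ batch·LOI gives LOI loss = 39.44 pbw; yield = glass ÷ total batch = 86.37%.

Batch per 250.0 pbw glaze:
  Pearl ash: 25.45 pbw
  Talc: 173.9 pbw
  ZrSiO4: 24.04 pbw
  MgCO3: 26.23 pbw
  Witherite: 39.81 pbw
Total batch = 289.4 pbw; LOI loss = 39.44 pbw; yield = 86.37%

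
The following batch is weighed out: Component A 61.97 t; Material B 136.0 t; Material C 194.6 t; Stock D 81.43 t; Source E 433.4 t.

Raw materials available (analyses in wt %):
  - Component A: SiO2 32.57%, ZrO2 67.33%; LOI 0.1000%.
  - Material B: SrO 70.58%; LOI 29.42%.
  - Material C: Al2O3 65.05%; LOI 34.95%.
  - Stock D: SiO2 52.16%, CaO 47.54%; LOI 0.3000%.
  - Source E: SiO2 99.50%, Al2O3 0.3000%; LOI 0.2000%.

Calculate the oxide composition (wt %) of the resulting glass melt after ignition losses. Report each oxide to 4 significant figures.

Glass mass = 798.2 t (batch 907.4 − LOI 109.2).
Composition: SrO 12.03%, SiO2 61.88%, CaO 4.850%, ZrO2 5.227%, Al2O3 16.02%

Every computation carries full precision from first step to last — the intermediate values are printed rounded to 4 significant figures when written out. Exactly one rounding is applied to every reported figure; the derived quantities, including totals, LOI, yield, glass mass, five oxide percentages, are rebuilt from the weighed amounts on 798.2 t of glass at full float precision as set out in problem or answer.
Oxide masses out of the charge:
  SrO: 136.0·0.7058 = 95.99 t
  SiO2: 61.97·0.3257 + 81.43·0.5216 + 433.4·0.9950 = 493.9 t
  CaO: 81.43·0.4754 = 38.71 t
  ZrO2: 61.97·0.6733 = 41.72 t
  Al2O3: 194.6·0.6505 + 433.4·0.003000 = 127.9 t
LOI: 61.97·0.001000 + 136.0·0.2942 + 194.6·0.3495 + 81.43·0.003000 + 433.4·0.002000 = 109.2 t
The glass mass, total less LOI, = 907.4 − 109.2 = 798.2 t (matching Σ of the oxides)
percent by weight: oxide/glass ×100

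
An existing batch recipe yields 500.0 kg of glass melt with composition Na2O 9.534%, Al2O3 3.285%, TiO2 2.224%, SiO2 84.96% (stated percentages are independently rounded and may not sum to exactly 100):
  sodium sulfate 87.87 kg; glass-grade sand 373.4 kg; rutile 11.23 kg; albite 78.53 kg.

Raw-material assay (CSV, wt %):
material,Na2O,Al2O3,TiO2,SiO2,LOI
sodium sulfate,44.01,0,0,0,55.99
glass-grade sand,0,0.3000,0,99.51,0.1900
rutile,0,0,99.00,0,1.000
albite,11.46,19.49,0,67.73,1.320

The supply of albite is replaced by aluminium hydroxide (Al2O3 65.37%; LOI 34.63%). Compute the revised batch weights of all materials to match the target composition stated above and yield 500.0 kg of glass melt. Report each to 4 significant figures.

Revised batch per 500.0 kg glass melt:
  sodium sulfate: 108.3 kg
  glass-grade sand: 426.9 kg
  rutile: 11.23 kg
  aluminium hydroxide: 23.17 kg
Total batch = 569.6 kg; LOI loss = 69.58 kg

Rounding to four significant digits applies to every working value as shown. All internal work keeps full float precision all the way through — every reported figure is rounded exactly once. Derived quantities, which include the four compositions, net glass mass, totals, yield, LOI, are rebuilt in full precision, exactly as shown in question or answer, from the weighed amounts per 500.0 kg of glass.
Oxide mass targets, per 500.0 kg glass melt:
  Na2O: 9.534% × 500.0 = 47.67 kg
  Al2O3: 3.285% × 500.0 = 16.42 kg
  TiO2: 2.224% × 500.0 = 11.12 kg
  SiO2: 84.96% × 500.0 = 424.8 kg
Per-oxide balance check applying the batch weights above, for the quoted basis mass (sums match the target masses given rounding of the digits):
  Na2O: 108.3·0.4401 = 47.66 kg (target 47.67 kg)
  Al2O3: 426.9·0.003000 + 23.17·0.6537 = 16.43 kg (target 16.42 kg)
  TiO2: 11.23·0.9900 = 11.12 kg (target 11.12 kg)
  SiO2: 426.9·0.9951 = 424.8 kg (target 424.8 kg)
Consistency of the glass mass: total charge less LOI = 500.0 kg (oxide target masses add up to 500.0 kg; with the basis standing at 500.0 kg — gaps are rounding artifacts).
Batch grand total — Σ batch = 569.6 kg; loss to ignition Σ batch·LOI = 69.58 kg; yield = glass ÷ total batch = 87.78%.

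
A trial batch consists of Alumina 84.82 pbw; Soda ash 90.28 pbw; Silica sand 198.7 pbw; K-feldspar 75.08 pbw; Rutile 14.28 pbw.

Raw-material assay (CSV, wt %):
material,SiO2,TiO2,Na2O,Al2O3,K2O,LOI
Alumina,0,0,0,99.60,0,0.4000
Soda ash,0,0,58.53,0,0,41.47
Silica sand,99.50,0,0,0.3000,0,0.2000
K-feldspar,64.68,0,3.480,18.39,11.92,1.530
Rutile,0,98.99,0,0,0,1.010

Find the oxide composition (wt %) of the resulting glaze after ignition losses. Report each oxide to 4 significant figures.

Full precision is held at each step. Intermediates appear rounded off to 4 significant figures between the steps — every reported number takes exactly one rounding; the derived quantities (the yield, five oxide percentages, the totals, glass mass, LOI) are carried at full precision using the weight values on 423.7 pbw of glass, as given in problem or answer.
Per-oxide mass from batch:
  SiO2: 198.7·0.9950 + 75.08·0.6468 = 246.3 pbw
  TiO2: 14.28·0.9899 = 14.14 pbw
  Na2O: 90.28·0.5853 + 75.08·0.03480 = 55.45 pbw
  Al2O3: 84.82·0.9960 + 198.7·0.003000 + 75.08·0.1839 = 98.88 pbw
  K2O: 75.08·0.1192 = 8.950 pbw
LOI: 84.82·0.004000 + 90.28·0.4147 + 198.7·0.002000 + 75.08·0.01530 + 14.28·0.01010 = 39.47 pbw
Resulting glass, batch − LOI: 463.2 − 39.47 = 423.7 pbw (= Σ oxide masses)
percent share: oxide ÷ glass, ×100

Glass mass = 423.7 pbw (batch 463.2 − LOI 39.47).
Composition: SiO2 58.12%, TiO2 3.336%, Na2O 13.09%, Al2O3 23.34%, K2O 2.112%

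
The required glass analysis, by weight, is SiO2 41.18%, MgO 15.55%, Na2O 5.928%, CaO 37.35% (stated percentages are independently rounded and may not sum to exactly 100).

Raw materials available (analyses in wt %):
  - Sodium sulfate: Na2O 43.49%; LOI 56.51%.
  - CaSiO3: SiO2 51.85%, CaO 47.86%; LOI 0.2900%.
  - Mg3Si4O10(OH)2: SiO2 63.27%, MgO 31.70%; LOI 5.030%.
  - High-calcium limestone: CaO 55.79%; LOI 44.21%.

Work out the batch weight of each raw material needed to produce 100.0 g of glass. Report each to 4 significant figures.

Each numeric step holds exact precision through the solve — values along the way are printed with 4-significant-figure rounding alongside each step. Every reported number sees exactly one rounding. All derived quantities are computed in full precision (totals, yield, net glass mass, LOI, the four compositions) starting from the weights for 100.0 g of glass, as quoted within either problem or answer.
Target oxide masses per 100.0 g glass:
  SiO2: 41.18% × 100.0 = 41.18 g
  MgO: 15.55% × 100.0 = 15.55 g
  Na2O: 5.928% × 100.0 = 5.928 g
  CaO: 37.35% × 100.0 = 37.35 g
Verifying the oxide balance using the reported weights, on the stated basis (summed amounts equal target values inside rounding margins):
  SiO2: 19.56·0.5185 + 49.05·0.6327 = 41.18 g (target 41.18 g)
  MgO: 49.05·0.3170 = 15.55 g (target 15.55 g)
  Na2O: 13.63·0.4349 = 5.928 g (target 5.928 g)
  CaO: 19.56·0.4786 + 50.16·0.5579 = 37.35 g (target 37.35 g)
Auditing the glass mass value: Σ batch − LOI loss = 100.0 g (oxide target masses add up to 100.0 g; with the basis standing at 100.0 g — differing by rounding only).
Batch grand total — Σ batch = 132.4 g; Σ batch·LOI gives LOI loss = 32.40 g; glass ÷ batch gives a yield of 75.53%.

Batch per 100.0 g glass:
  Sodium sulfate: 13.63 g
  CaSiO3: 19.56 g
  Mg3Si4O10(OH)2: 49.05 g
  High-calcium limestone: 50.16 g
Total batch = 132.4 g; LOI loss = 32.40 g; yield = 75.53%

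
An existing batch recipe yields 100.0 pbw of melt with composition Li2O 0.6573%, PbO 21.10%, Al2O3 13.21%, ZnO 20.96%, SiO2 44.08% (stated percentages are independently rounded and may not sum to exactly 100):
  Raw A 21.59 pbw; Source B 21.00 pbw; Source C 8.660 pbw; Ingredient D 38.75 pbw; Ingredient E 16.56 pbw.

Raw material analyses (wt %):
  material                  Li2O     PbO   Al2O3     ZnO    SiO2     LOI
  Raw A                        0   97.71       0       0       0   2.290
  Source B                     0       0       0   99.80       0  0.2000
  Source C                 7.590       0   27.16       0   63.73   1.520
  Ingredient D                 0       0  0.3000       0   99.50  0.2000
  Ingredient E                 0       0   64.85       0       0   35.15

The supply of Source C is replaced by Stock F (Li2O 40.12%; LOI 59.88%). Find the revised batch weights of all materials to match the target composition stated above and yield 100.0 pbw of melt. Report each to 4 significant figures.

Revised batch per 100.0 pbw melt:
  Raw A: 21.59 pbw
  Source B: 21.00 pbw
  Stock F: 1.638 pbw
  Ingredient D: 44.30 pbw
  Ingredient E: 20.17 pbw
Total batch = 108.7 pbw; LOI loss = 8.696 pbw

Every computation carries full precision throughout — the intermediate values appear (rounded to 4 significant figures) as written. Exactly one rounding lands on every reported figure — the derived quantities (glass mass, LOI, the totals, yield, the five compositions) are rebuilt at full precision from the batch weights at 100.0 pbw of glass, exactly as shown in the problem or the answer.
Oxide mass targets, per 100.0 pbw melt:
  Li2O: 0.6573% × 100.0 = 0.6573 pbw
  PbO: 21.10% × 100.0 = 21.10 pbw
  Al2O3: 13.21% × 100.0 = 13.21 pbw
  ZnO: 20.96% × 100.0 = 20.96 pbw
  SiO2: 44.08% × 100.0 = 44.08 pbw
Oxide-by-oxide audit using the reported weights, against the basis in use (every target is met by its sum given rounding of the digits):
  Li2O: 1.638·0.4012 = 0.6572 pbw (target 0.6573 pbw)
  PbO: 21.59·0.9771 = 21.10 pbw (target 21.10 pbw)
  Al2O3: 44.30·0.003000 + 20.17·0.6485 = 13.21 pbw (target 13.21 pbw)
  ZnO: 21.00·0.9980 = 20.96 pbw (target 20.96 pbw)
  SiO2: 44.30·0.9950 = 44.08 pbw (target 44.08 pbw)
The glass-mass cross-check: total charge less LOI = 100.0 pbw (summing oxide targets gives 100.0 pbw; basis as stated: 100.0 pbw — rounding explains the deltas).
Batch total: Σ batch = 108.7 pbw; LOI removed, Σ of batch·LOI: 8.696 pbw; yield, glass over the total, = 92.00%.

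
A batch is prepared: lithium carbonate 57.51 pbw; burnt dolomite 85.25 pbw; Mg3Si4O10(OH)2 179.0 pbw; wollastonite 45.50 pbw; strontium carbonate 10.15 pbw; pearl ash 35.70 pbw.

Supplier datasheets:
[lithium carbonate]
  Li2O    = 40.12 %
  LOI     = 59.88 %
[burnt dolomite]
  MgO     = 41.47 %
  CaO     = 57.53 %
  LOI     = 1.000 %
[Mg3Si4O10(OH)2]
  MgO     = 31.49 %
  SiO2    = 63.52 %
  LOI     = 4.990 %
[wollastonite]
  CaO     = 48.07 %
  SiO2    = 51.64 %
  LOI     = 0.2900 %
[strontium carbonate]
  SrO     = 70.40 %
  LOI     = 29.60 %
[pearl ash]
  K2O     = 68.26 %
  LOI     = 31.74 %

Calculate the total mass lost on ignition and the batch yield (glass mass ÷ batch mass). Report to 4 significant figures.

LOI loss = 58.69 pbw; glass = 354.4 pbw; yield = 85.79%

Values along the way are shown rounded to four significant digits within the worked lines; all arithmetic carries full float precision in every operation; every reported result takes a single rounding; the derived quantities are carried at full float precision (six oxide percentages, yield, glass mass, ignition loss, the totals) from the batch weights at 354.4 pbw of glass, as quoted within the question or the answer.
Per-material ignition loss:
  lithium carbonate: 57.51 × 0.5988 = 34.44 pbw
  burnt dolomite: 85.25 × 0.01000 = 0.8525 pbw
  Mg3Si4O10(OH)2: 179.0 × 0.04990 = 8.932 pbw
  wollastonite: 45.50 × 0.002900 = 0.1319 pbw
  strontium carbonate: 10.15 × 0.2960 = 3.004 pbw
  pearl ash: 35.70 × 0.3174 = 11.33 pbw
Total LOI = 58.69 pbw
Glass = batch − LOI = 413.1 − 58.69 = 354.4 pbw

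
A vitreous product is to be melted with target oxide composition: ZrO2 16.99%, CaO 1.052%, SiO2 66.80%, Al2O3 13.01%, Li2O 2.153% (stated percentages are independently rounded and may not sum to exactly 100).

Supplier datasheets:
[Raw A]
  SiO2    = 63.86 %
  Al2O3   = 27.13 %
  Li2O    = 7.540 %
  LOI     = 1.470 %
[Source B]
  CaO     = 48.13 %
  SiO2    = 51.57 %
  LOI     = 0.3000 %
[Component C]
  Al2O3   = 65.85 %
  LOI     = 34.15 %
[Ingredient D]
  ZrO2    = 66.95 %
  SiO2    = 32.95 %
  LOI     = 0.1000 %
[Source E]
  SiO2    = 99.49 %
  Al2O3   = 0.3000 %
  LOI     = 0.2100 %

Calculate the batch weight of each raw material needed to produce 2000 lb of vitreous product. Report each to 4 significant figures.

All internal work keeps exact precision from start to finish — the intermediate values are displayed rounded to 4 significant digits alongside each step; every reported figure is rounded just once — all derived quantities, including yield, net glass mass, ignition loss, five oxide percentages, totals, are carried using the weight values for 2000 lb of glass in exact precision as quoted within either problem or answer.
Target masses of each oxide per 2000 lb vitreous product:
  ZrO2: 16.99% × 2000 = 339.8 lb
  CaO: 1.052% × 2000 = 21.04 lb
  SiO2: 66.80% × 2000 = 1336 lb
  Al2O3: 13.01% × 2000 = 260.2 lb
  Li2O: 2.153% × 2000 = 43.06 lb
Sums-versus-targets review per the reported batch figures, per the basis as stated (oxide sums agree with the targets inside rounding margins):
  ZrO2: 507.5·0.6695 = 339.8 lb (target 339.8 lb)
  CaO: 43.71·0.4813 = 21.04 lb (target 21.04 lb)
  SiO2: 571.1·0.6386 + 43.71·0.5157 + 507.5·0.3295 + 785.5·0.9949 = 1336 lb (target 1336 lb)
  Al2O3: 571.1·0.2713 + 156.3·0.6585 + 785.5·0.003000 = 260.2 lb (target 260.2 lb)
  Li2O: 571.1·0.07540 = 43.06 lb (target 43.06 lb)
Glass-mass sanity pass: net batch after ignition = 2000 lb (the targets, summed, come to 2000 lb; basis as stated: 2000 lb — rounding explains the deltas).
Adding the batch up: Σ batch = 2064 lb; the LOI term Σ batch·LOI equals 64.06 lb; yield, glass over the total, = 96.90%.

Batch per 2000 lb vitreous product:
  Raw A: 571.1 lb
  Source B: 43.71 lb
  Component C: 156.3 lb
  Ingredient D: 507.5 lb
  Source E: 785.5 lb
Total batch = 2064 lb; LOI loss = 64.06 lb; yield = 96.90%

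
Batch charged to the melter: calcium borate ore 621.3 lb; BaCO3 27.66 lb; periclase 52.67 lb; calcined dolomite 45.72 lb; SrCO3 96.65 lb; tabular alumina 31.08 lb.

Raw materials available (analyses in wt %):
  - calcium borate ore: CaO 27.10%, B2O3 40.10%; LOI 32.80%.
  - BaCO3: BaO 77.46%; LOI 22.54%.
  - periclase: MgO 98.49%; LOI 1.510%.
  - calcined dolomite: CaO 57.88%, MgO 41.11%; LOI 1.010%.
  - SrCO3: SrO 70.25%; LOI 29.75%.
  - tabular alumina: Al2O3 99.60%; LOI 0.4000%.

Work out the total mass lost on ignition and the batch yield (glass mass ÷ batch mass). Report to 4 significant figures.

LOI loss = 240.2 lb; glass = 634.9 lb; yield = 72.56%

Working values are shown rounded to four significant digits in the working. Full float precision is maintained all the way through — each reported figure receives exactly one rounding. Derived quantities (ignition loss, totals, the yield, glass mass, six oxide percentages) are carried in full precision from the batch weights per 634.9 lb of glass, exactly as shown in the question or the answer.
Each material's LOI contribution:
  calcium borate ore: 621.3 × 0.3280 = 203.8 lb
  BaCO3: 27.66 × 0.2254 = 6.235 lb
  periclase: 52.67 × 0.01510 = 0.7953 lb
  calcined dolomite: 45.72 × 0.01010 = 0.4618 lb
  SrCO3: 96.65 × 0.2975 = 28.75 lb
  tabular alumina: 31.08 × 0.004000 = 0.1243 lb
Total LOI = 240.2 lb
Glass = batch − LOI = 875.1 − 240.2 = 634.9 lb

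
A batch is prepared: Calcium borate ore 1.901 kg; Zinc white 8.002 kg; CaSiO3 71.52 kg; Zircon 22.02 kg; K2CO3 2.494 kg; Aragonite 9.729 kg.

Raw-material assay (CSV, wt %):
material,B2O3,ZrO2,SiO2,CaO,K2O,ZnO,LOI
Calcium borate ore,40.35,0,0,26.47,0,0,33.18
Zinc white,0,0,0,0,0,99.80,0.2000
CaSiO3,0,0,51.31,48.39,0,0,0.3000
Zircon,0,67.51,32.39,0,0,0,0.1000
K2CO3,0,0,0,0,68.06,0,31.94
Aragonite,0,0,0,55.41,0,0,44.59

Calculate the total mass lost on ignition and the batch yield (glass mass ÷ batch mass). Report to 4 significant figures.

LOI loss = 6.018 kg; glass = 109.6 kg; yield = 94.80%

All internal work maintains full float precision from first step to last; mid-chain values are rounded off to 4 significant figures wherever printed; every reported number is rounded exactly once; derived quantities, including totals, six oxide percentages, net glass mass, yield, ignition loss, are re-derived from the batch weights on 109.6 kg of glass at full float precision as given in the problem or answer text.
Material-by-material LOI:
  Calcium borate ore: 1.901 × 0.3318 = 0.6308 kg
  Zinc white: 8.002 × 0.002000 = 0.01600 kg
  CaSiO3: 71.52 × 0.003000 = 0.2146 kg
  Zircon: 22.02 × 0.001000 = 0.02202 kg
  K2CO3: 2.494 × 0.3194 = 0.7966 kg
  Aragonite: 9.729 × 0.4459 = 4.338 kg
Total LOI = 6.018 kg
Glass = batch − LOI = 115.7 − 6.018 = 109.6 kg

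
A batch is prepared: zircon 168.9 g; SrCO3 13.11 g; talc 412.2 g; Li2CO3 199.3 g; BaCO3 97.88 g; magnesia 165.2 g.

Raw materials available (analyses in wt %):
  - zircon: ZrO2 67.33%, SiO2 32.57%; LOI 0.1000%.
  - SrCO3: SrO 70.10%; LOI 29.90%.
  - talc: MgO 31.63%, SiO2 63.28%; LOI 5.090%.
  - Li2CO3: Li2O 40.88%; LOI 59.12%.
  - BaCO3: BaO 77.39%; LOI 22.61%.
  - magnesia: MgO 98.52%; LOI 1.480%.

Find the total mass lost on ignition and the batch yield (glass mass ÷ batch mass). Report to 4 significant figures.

LOI loss = 167.5 g; glass = 889.1 g; yield = 84.15%

Working values are printed, rounded to four significant figures, at each printed step; full float precision is maintained from first step to last. A single rounding finalizes each reported result; derived quantities, which include glass mass, six oxide percentages, ignition loss, the yield, totals, are recomputed at full float precision, as written in the question or the answer, from the batch weights at 889.1 g of glass.
Per-material ignition loss:
  zircon: 168.9 × 0.001000 = 0.1689 g
  SrCO3: 13.11 × 0.2990 = 3.920 g
  talc: 412.2 × 0.05090 = 20.98 g
  Li2CO3: 199.3 × 0.5912 = 117.8 g
  BaCO3: 97.88 × 0.2261 = 22.13 g
  magnesia: 165.2 × 0.01480 = 2.445 g
Total LOI = 167.5 g
Glass = batch − LOI = 1057 − 167.5 = 889.1 g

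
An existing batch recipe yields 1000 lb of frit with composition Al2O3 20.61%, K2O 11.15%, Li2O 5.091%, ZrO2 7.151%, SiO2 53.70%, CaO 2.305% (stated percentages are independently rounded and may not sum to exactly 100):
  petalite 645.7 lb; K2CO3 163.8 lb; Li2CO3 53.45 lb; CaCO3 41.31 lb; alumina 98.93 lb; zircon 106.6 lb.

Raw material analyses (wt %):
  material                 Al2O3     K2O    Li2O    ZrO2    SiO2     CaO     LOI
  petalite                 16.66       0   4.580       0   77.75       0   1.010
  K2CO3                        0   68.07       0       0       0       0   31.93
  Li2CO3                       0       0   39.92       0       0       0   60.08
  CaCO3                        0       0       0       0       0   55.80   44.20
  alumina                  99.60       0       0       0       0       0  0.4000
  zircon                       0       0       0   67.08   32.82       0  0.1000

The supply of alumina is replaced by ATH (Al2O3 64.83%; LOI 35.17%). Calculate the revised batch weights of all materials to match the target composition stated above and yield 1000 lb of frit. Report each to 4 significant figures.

Mid-chain values are displayed (rounded to four significant digits) within the worked lines — the whole derivation keeps full float precision from start to finish — every reported value is rounded exactly once — the derived quantities (the six compositions, the yield, totals, LOI, glass mass) are recomputed at full precision from the batch weights on 1000 lb of glass, exactly as printed in problem or answer.
Oxide-by-oxide targets in 1000 lb frit:
  Al2O3: 20.61% × 1000 = 206.1 lb
  K2O: 11.15% × 1000 = 111.5 lb
  Li2O: 5.091% × 1000 = 50.91 lb
  ZrO2: 7.151% × 1000 = 71.51 lb
  SiO2: 53.70% × 1000 = 537.0 lb
  CaO: 2.305% × 1000 = 23.05 lb
Balance tally, oxide-wise, applying the batch weights above, under the basis named above (delivered sums recover each target inside rounding margins):
  Al2O3: 645.7·0.1666 + 152.0·0.6483 = 206.1 lb (target 206.1 lb)
  K2O: 163.8·0.6807 = 111.5 lb (target 111.5 lb)
  Li2O: 645.7·0.04580 + 53.45·0.3992 = 50.91 lb (target 50.91 lb)
  ZrO2: 106.6·0.6708 = 71.51 lb (target 71.51 lb)
  SiO2: 645.7·0.7775 + 106.6·0.3282 = 537.0 lb (target 537.0 lb)
  CaO: 41.31·0.5580 = 23.05 lb (target 23.05 lb)
Glass-mass closure: batch total minus LOI = 1000 lb (oxide target masses add up to 1000 lb; with the basis standing at 1000 lb — deltas are rounding alone).
Batch total: Σ batch = 1163 lb; LOI removed, Σ of batch·LOI: 162.8 lb; glass ÷ batch gives a yield of 86.00%.

Revised batch per 1000 lb frit:
  petalite: 645.7 lb
  K2CO3: 163.8 lb
  Li2CO3: 53.45 lb
  CaCO3: 41.31 lb
  ATH: 152.0 lb
  zircon: 106.6 lb
Total batch = 1163 lb; LOI loss = 162.8 lb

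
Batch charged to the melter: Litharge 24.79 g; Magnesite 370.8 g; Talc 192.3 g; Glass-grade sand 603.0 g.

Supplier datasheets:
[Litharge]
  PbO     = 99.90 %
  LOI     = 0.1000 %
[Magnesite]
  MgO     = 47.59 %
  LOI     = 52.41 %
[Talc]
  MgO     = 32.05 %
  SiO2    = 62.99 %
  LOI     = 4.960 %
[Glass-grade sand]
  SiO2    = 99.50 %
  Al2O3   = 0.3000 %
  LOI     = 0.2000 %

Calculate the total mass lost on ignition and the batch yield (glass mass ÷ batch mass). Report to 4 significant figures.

LOI loss = 205.1 g; glass = 985.8 g; yield = 82.78%

The intermediate values appear rounded to 4 significant figures — every computation keeps full precision in all steps; every reported value includes exactly one rounding; all derived quantities, which include net glass mass, the totals, LOI, the yield, four oxide percentages, are recomputed in full precision, exactly as shown in question or answer, using the weight values per 985.8 g of glass.
Each material's LOI contribution:
  Litharge: 24.79 × 0.001000 = 0.02479 g
  Magnesite: 370.8 × 0.5241 = 194.3 g
  Talc: 192.3 × 0.04960 = 9.538 g
  Glass-grade sand: 603.0 × 0.002000 = 1.206 g
Total LOI = 205.1 g
Glass = batch − LOI = 1191 − 205.1 = 985.8 g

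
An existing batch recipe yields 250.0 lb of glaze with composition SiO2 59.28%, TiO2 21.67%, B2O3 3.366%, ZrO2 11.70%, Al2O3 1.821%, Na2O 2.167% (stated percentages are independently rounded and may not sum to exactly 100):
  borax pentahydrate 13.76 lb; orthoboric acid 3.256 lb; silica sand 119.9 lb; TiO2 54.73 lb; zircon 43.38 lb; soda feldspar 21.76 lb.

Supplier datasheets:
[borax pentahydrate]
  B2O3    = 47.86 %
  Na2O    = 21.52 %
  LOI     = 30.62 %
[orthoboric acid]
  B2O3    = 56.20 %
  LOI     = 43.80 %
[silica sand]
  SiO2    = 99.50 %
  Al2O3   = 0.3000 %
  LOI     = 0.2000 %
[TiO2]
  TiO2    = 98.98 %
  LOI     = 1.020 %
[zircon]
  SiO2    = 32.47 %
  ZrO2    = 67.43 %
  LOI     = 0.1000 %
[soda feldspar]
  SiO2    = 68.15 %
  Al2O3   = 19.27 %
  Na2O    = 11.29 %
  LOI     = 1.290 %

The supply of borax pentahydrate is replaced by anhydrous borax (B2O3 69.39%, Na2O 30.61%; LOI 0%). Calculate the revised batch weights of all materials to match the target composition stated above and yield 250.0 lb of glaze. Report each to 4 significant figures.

The intermediate values appear (rounded to 4 significant figures) within the worked lines. All internal work carries full float precision all the way through; a single rounding finalizes each reported value. All derived quantities (ignition loss, the six compositions, glass mass, the yield, totals) are computed starting from the weights at 250.0 lb of glass at exact precision, exactly as printed in the problem or the answer.
The oxide mass targets at 250.0 lb glaze:
  SiO2: 59.28% × 250.0 = 148.2 lb
  TiO2: 21.67% × 250.0 = 54.18 lb
  B2O3: 3.366% × 250.0 = 8.415 lb
  ZrO2: 11.70% × 250.0 = 29.25 lb
  Al2O3: 1.821% × 250.0 = 4.552 lb
  Na2O: 2.167% × 250.0 = 5.418 lb
Checking each oxide sum given the weights on record, on the stated basis (sums match the target masses exact up to rounding of places):
  SiO2: 119.9·0.9950 + 43.38·0.3247 + 21.76·0.6815 = 148.2 lb (target 148.2 lb)
  TiO2: 54.73·0.9898 = 54.17 lb (target 54.18 lb)
  B2O3: 9.673·0.6939 + 3.030·0.5620 = 8.415 lb (target 8.415 lb)
  ZrO2: 43.38·0.6743 = 29.25 lb (target 29.25 lb)
  Al2O3: 119.9·0.003000 + 21.76·0.1927 = 4.553 lb (target 4.552 lb)
  Na2O: 9.673·0.3061 + 21.76·0.1129 = 5.418 lb (target 5.418 lb)
Glass-mass bookkeeping: batch Σ − ignition loss = 250.0 lb (targets for the oxides total 250.0 lb; against the stated basis, 250.0 lb — gaps are rounding artifacts).
Adding the batch up: Σ batch = 252.5 lb; the LOI term Σ batch·LOI equals 2.449 lb; the yield ratio, glass ÷ batch: 99.03%.

Revised batch per 250.0 lb glaze:
  anhydrous borax: 9.673 lb
  orthoboric acid: 3.030 lb
  silica sand: 119.9 lb
  TiO2: 54.73 lb
  zircon: 43.38 lb
  soda feldspar: 21.76 lb
Total batch = 252.5 lb; LOI loss = 2.449 lb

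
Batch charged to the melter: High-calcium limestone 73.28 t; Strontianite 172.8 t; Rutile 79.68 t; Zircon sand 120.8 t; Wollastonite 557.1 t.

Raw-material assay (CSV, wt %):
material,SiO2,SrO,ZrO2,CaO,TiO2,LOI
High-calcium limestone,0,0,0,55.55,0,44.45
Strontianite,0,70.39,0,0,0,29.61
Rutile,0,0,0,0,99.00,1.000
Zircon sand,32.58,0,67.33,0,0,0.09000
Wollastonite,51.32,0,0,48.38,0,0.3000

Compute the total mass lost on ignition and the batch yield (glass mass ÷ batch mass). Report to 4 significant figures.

LOI loss = 86.32 t; glass = 917.3 t; yield = 91.40%

Mid-chain values are shown with 4-significant-figure rounding as written — all arithmetic keeps full precision end to end — each reported figure is rounded once only. Derived quantities are re-derived at exact precision (yield, net glass mass, ignition loss, totals, five oxide percentages) using the weight values at 917.3 t of glass, as set out in the question or the answer.
Loss on ignition, line by line:
  High-calcium limestone: 73.28 × 0.4445 = 32.57 t
  Strontianite: 172.8 × 0.2961 = 51.17 t
  Rutile: 79.68 × 0.01000 = 0.7968 t
  Zircon sand: 120.8 × 9.000e-04 = 0.1087 t
  Wollastonite: 557.1 × 0.003000 = 1.671 t
Total LOI = 86.32 t
Glass = batch − LOI = 1004 − 86.32 = 917.3 t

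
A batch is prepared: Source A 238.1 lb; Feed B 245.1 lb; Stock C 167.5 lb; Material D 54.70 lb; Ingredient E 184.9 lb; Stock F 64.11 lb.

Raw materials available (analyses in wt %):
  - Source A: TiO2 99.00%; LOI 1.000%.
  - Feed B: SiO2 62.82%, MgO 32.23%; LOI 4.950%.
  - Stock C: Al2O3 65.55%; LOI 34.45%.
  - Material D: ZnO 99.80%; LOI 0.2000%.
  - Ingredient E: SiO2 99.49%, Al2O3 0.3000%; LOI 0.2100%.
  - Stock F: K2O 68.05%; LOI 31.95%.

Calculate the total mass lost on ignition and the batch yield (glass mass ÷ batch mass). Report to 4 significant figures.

Values along the way are printed with 4-significant-digit rounding alongside each step. All arithmetic maintains full float precision throughout — every reported value undergoes a single rounding — all derived quantities are computed in full precision (six oxide percentages, yield, glass mass, LOI, the totals) using the weight values per 861.2 lb of glass, as written in either problem or answer.
Loss on ignition, line by line:
  Source A: 238.1 × 0.01000 = 2.381 lb
  Feed B: 245.1 × 0.04950 = 12.13 lb
  Stock C: 167.5 × 0.3445 = 57.70 lb
  Material D: 54.70 × 0.002000 = 0.1094 lb
  Ingredient E: 184.9 × 0.002100 = 0.3883 lb
  Stock F: 64.11 × 0.3195 = 20.48 lb
Total LOI = 93.20 lb
Glass = batch − LOI = 954.4 − 93.20 = 861.2 lb

LOI loss = 93.20 lb; glass = 861.2 lb; yield = 90.24%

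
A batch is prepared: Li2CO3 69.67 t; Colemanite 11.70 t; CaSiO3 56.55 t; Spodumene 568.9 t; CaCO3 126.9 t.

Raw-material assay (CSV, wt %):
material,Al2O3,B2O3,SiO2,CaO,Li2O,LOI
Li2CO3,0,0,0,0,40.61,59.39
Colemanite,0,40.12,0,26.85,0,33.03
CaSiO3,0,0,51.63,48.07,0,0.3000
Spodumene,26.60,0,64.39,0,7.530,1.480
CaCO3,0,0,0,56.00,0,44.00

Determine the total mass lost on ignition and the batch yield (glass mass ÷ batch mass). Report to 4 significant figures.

LOI loss = 109.7 t; glass = 724.1 t; yield = 86.85%

Full precision is maintained from first step to last. Mid-chain values are displayed, with 4-significant-digit rounding, across the worked steps. Each reported result sees exactly one rounding; all derived quantities (yield, totals, ignition loss, five oxide percentages, net glass mass) are carried from the batch weights per 724.1 t of glass at full float precision, as given in the problem or answer text.
LOI of each material in turn:
  Li2CO3: 69.67 × 0.5939 = 41.38 t
  Colemanite: 11.70 × 0.3303 = 3.865 t
  CaSiO3: 56.55 × 0.003000 = 0.1696 t
  Spodumene: 568.9 × 0.01480 = 8.420 t
  CaCO3: 126.9 × 0.4400 = 55.84 t
Total LOI = 109.7 t
Glass = batch − LOI = 833.7 − 109.7 = 724.1 t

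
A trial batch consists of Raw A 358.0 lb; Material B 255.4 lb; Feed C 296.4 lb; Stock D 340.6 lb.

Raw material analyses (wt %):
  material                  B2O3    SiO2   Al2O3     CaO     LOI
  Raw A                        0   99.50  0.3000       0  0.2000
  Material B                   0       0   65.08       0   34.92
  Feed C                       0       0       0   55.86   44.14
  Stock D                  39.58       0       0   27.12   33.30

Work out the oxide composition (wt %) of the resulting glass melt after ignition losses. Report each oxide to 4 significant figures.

Glass mass = 916.2 lb (batch 1250 − LOI 334.2).
Composition: B2O3 14.71%, SiO2 38.88%, Al2O3 18.26%, CaO 28.15%

Every computation maintains full precision from start to finish — in-progress results are displayed, rounded to four significant digits, between the steps. Each reported value is rounded a single time — derived quantities, which include the yield, the totals, glass mass, ignition loss, the four compositions, are re-derived at full precision, as written in problem or answer, starting from the weights per 916.2 lb of glass.
Delivered oxide masses:
  B2O3: 340.6·0.3958 = 134.8 lb
  SiO2: 358.0·0.9950 = 356.2 lb
  Al2O3: 358.0·0.003000 + 255.4·0.6508 = 167.3 lb
  CaO: 296.4·0.5586 + 340.6·0.2712 = 257.9 lb
LOI: 358.0·0.002000 + 255.4·0.3492 + 296.4·0.4414 + 340.6·0.3330 = 334.2 lb
batch − LOI leaves glass = 1250 − 334.2 = 916.2 lb (matching Σ of the oxides)
oxide / glass × 100 gives the wt %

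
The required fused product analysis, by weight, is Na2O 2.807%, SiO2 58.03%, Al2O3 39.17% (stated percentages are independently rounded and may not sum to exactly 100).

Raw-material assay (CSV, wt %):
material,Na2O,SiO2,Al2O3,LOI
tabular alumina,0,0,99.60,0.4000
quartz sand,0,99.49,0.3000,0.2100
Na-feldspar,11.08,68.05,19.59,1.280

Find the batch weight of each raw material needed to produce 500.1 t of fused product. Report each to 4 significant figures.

Batch per 500.1 t fused product:
  tabular alumina: 171.1 t
  quartz sand: 205.0 t
  Na-feldspar: 126.7 t
Total batch = 502.8 t; LOI loss = 2.737 t; yield = 99.46%

All arithmetic keeps full precision from first step to last — working values are printed, with 4-significant-figure rounding, on the page — each reported value takes exactly one rounding; all derived quantities, including the totals, glass mass, yield, LOI, three oxide percentages, are carried from the batch weights on 500.1 t of glass at exact precision precisely as stated by question or answer.
Oxide-by-oxide targets in 500.1 t fused product:
  Na2O: 2.807% × 500.1 = 14.04 t
  SiO2: 58.03% × 500.1 = 290.2 t
  Al2O3: 39.17% × 500.1 = 195.9 t
Mass-balance tally per oxide using the reported weights, at the basis given (target by target, the sums agree once rounding is allowed for):
  Na2O: 126.7·0.1108 = 14.04 t (target 14.04 t)
  SiO2: 205.0·0.9949 + 126.7·0.6805 = 290.2 t (target 290.2 t)
  Al2O3: 171.1·0.9960 + 205.0·0.003000 + 126.7·0.1959 = 195.9 t (target 195.9 t)
Glass-mass closure: batch Σ − ignition loss = 500.1 t (per-oxide target masses sum to 500.1 t; against the stated basis, 500.1 t — differing by rounding only).
Batch grand total — Σ batch = 502.8 t; LOI removed, Σ of batch·LOI: 2.737 t; the yield ratio, glass ÷ batch: 99.46%.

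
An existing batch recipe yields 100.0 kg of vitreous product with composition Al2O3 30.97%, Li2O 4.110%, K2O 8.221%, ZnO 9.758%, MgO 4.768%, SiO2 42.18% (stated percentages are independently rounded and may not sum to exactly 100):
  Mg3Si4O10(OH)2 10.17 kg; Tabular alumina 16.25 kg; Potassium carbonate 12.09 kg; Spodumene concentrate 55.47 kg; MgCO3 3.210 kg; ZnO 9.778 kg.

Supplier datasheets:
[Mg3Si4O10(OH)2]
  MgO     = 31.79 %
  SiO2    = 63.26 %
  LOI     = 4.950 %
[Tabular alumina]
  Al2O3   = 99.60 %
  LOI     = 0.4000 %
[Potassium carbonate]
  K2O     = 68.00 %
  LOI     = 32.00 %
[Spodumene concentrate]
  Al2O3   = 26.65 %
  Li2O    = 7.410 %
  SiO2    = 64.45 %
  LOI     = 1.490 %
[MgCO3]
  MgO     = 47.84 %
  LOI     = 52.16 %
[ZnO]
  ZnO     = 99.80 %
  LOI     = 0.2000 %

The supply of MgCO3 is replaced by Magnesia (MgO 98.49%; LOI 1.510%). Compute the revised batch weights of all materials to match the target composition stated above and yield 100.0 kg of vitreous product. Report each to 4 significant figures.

Revised batch per 100.0 kg vitreous product:
  Mg3Si4O10(OH)2: 10.17 kg
  Tabular alumina: 16.25 kg
  Potassium carbonate: 12.09 kg
  Spodumene concentrate: 55.47 kg
  Magnesia: 1.559 kg
  ZnO: 9.778 kg
Total batch = 105.3 kg; LOI loss = 5.307 kg

All arithmetic runs at full precision through the solve. Mid-chain values are displayed (rounded to four significant digits) on the page. Exactly one rounding is applied to every reported number — all derived quantities (the six compositions, ignition loss, net glass mass, totals, yield) are carried from the batch weights on 100.0 kg of glass at full precision, as given in the question or the answer.
Target masses of each oxide per 100.0 kg vitreous product:
  Al2O3: 30.97% × 100.0 = 30.97 kg
  Li2O: 4.110% × 100.0 = 4.110 kg
  K2O: 8.221% × 100.0 = 8.221 kg
  ZnO: 9.758% × 100.0 = 9.758 kg
  MgO: 4.768% × 100.0 = 4.768 kg
  SiO2: 42.18% × 100.0 = 42.18 kg
Oxide-by-oxide audit on the weights just shown, relative to the basis at hand (each sum matches its target mass exact up to rounding of places):
  Al2O3: 16.25·0.9960 + 55.47·0.2665 = 30.97 kg (target 30.97 kg)
  Li2O: 55.47·0.07410 = 4.110 kg (target 4.110 kg)
  K2O: 12.09·0.6800 = 8.221 kg (target 8.221 kg)
  ZnO: 9.778·0.9980 = 9.758 kg (target 9.758 kg)
  MgO: 10.17·0.3179 + 1.559·0.9849 = 4.769 kg (target 4.768 kg)
  SiO2: 10.17·0.6326 + 55.47·0.6445 = 42.18 kg (target 42.18 kg)
Glass-mass bookkeeping: the batch minus its LOI: 100.0 kg (summing oxide targets gives 100.0 kg; the stated basis being 100.0 kg — any gap is answer rounding).
Summing the batch: Σ batch = 105.3 kg; LOI loss = Σ batch·LOI = 5.307 kg; as yield: glass ÷ batch → 94.96%.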